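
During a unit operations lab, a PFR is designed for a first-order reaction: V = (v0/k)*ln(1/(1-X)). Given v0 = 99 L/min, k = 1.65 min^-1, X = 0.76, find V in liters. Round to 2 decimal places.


V = (v0/k) * ln(1/(1-X))
V = (99/1.65) * ln(1/(1-0.76))
V = 60.0 * ln(4.166667)
V = 60.0 * 1.427116
V = 85.63 L


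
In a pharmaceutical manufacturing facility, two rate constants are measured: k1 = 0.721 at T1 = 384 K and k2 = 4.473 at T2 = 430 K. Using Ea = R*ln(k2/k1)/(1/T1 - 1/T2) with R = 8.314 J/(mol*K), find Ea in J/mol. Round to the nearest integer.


Ea = R * ln(k2/k1) / (1/T1 - 1/T2)
ln(k2/k1) = ln(4.473/0.721) = 1.8251755
1/T1 - 1/T2 = 1/384 - 1/430 = 0.000278585271
Ea = 8.314 * 1.8251755 / 0.000278585271
Ea = 54470 J/mol


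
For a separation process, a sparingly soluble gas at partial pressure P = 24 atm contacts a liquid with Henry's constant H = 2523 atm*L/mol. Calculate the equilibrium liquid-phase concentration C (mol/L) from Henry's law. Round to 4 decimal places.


C = P / H
C = 24 / 2523
C = 0.0095 mol/L


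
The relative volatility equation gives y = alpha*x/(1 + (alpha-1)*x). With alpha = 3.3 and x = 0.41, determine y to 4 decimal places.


y = alpha*x / (1 + (alpha-1)*x)
y = 3.3*0.41 / (1 + (3.3-1)*0.41)
y = 1.353 / (1 + 0.943)
y = 1.353 / 1.943
y = 0.6963


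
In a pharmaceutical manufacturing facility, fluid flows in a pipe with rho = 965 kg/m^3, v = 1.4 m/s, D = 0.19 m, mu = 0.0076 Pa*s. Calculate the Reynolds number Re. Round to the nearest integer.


Re = rho * v * D / mu
Re = 965 * 1.4 * 0.19 / 0.0076
Re = 256.69 / 0.0076
Re = 33775


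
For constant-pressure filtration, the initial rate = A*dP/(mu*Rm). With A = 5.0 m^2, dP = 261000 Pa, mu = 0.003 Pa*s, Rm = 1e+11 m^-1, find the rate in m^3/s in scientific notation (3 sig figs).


rate = A * dP / (mu * Rm)
rate = 5.0 * 261000 / (0.003 * 1e+11)
rate = 1305000.0 / 3.000e+08
rate = 4.35e-03 m^3/s


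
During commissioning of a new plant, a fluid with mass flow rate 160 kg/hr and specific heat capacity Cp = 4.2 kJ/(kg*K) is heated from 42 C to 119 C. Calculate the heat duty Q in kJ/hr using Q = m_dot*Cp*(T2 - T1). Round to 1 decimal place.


Q = m_dot * Cp * (T2 - T1)
Q = 160 * 4.2 * (119 - 42)
Q = 160 * 4.2 * 77
Q = 51744.0 kJ/hr


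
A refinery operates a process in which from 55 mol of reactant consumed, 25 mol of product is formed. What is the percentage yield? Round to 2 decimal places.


Yield = (moles product / moles consumed) * 100%
Yield = (25 / 55) * 100
Yield = 0.4545 * 100
Yield = 45.45%


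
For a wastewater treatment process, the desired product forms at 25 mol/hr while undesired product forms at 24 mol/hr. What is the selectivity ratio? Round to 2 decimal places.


S = desired product rate / undesired product rate
S = 25 / 24
S = 1.04


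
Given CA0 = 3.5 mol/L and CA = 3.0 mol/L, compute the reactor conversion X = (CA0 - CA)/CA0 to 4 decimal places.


X = (CA0 - CA) / CA0
X = (3.5 - 3.0) / 3.5
X = 0.5 / 3.5
X = 0.1429


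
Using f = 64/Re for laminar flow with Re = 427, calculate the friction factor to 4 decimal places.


f = 64 / Re
f = 64 / 427
f = 0.1499


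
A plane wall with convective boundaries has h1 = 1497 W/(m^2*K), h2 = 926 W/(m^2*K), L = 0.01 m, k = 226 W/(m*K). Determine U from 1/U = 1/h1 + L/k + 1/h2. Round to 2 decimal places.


1/U = 1/h1 + L/k + 1/h2
1/U = 1/1497 + 0.01/226 + 1/926
1/U = 0.0006680027 + 4.42478e-05 + 0.0010799136
1/U = 0.0017921641
U = 557.98 W/(m^2*K)


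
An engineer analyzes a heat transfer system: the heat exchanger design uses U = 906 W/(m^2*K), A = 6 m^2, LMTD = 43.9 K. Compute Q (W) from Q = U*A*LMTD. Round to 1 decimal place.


Q = U * A * LMTD
Q = 906 * 6 * 43.9
Q = 238640.4 W


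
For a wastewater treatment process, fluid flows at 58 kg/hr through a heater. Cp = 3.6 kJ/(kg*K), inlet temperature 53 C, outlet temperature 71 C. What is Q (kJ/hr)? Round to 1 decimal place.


Q = m_dot * Cp * (T2 - T1)
Q = 58 * 3.6 * (71 - 53)
Q = 58 * 3.6 * 18
Q = 3758.4 kJ/hr


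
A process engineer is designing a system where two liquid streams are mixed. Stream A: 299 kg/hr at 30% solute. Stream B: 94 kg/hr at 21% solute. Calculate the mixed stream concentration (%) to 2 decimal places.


Mass balance on solute: F1*x1 + F2*x2 = F3*x3
F3 = F1 + F2 = 299 + 94 = 393 kg/hr
x3 = (F1*x1 + F2*x2)/F3
x3 = (299*0.3 + 94*0.21) / 393
x3 = 27.85%


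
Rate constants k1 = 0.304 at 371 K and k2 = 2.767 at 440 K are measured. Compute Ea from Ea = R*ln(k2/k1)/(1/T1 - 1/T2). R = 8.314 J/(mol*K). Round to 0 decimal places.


Ea = R * ln(k2/k1) / (1/T1 - 1/T2)
ln(k2/k1) = ln(2.767/0.304) = 2.2084913
1/T1 - 1/T2 = 1/371 - 1/440 = 0.000422690517
Ea = 8.314 * 2.2084913 / 0.000422690517
Ea = 43439 J/mol


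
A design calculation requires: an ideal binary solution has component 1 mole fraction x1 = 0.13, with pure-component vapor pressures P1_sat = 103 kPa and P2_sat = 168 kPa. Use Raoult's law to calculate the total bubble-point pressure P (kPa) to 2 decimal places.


P = x1*P1_sat + x2*P2_sat
x2 = 1 - x1 = 1 - 0.13 = 0.87
P = 0.13*103 + 0.87*168
P = 13.39 + 146.16
P = 159.55 kPa


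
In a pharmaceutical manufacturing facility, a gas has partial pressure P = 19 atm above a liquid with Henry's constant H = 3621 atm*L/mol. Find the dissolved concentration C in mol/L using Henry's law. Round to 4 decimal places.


C = P / H
C = 19 / 3621
C = 0.0052 mol/L


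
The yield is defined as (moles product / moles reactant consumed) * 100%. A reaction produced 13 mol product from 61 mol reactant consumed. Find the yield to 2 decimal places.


Yield = (moles product / moles consumed) * 100%
Yield = (13 / 61) * 100
Yield = 0.2131 * 100
Yield = 21.31%


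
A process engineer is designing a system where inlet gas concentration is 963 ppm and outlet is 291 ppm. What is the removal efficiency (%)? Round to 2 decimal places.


Efficiency = (G_in - G_out) / G_in * 100%
Efficiency = (963 - 291) / 963 * 100
Efficiency = 672 / 963 * 100
Efficiency = 69.78%


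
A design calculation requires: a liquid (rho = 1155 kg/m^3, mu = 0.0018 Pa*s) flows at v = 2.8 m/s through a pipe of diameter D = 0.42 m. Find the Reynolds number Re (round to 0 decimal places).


Re = rho * v * D / mu
Re = 1155 * 2.8 * 0.42 / 0.0018
Re = 1358.28 / 0.0018
Re = 754600


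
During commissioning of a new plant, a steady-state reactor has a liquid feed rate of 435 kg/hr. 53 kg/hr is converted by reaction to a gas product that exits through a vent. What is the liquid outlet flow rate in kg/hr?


Steady-state mass balance on the main outlet: F_out = F_in - F_removed
F_out = 435 - 53
F_out = 382 kg/hr


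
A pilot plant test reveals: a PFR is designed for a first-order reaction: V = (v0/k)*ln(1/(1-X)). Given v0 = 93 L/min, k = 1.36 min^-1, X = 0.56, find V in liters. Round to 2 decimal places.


V = (v0/k) * ln(1/(1-X))
V = (93/1.36) * ln(1/(1-0.56))
V = 68.382353 * ln(2.272727)
V = 68.382353 * 0.82098
V = 56.14 L


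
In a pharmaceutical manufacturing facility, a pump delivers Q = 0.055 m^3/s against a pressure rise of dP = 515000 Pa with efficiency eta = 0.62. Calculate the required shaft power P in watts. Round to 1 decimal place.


P = Q * dP / eta
P = 0.055 * 515000 / 0.62
P = 28325.0 / 0.62
P = 45685.5 W


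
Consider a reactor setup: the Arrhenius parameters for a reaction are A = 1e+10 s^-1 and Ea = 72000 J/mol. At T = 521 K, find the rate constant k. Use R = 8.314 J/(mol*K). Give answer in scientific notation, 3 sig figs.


k = A * exp(-Ea/(R*T))
k = 1e+10 * exp(-72000 / (8.314 * 521))
k = 1e+10 * exp(-16.622056)
k = 6.04e+02


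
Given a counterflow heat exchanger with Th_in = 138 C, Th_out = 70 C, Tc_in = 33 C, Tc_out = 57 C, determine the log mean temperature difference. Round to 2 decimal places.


dT1 = Th_in - Tc_out = 138 - 57 = 81
dT2 = Th_out - Tc_in = 70 - 33 = 37
LMTD = (dT1 - dT2) / ln(dT1/dT2)
LMTD = (81 - 37) / ln(81/37)
LMTD = 56.16 K


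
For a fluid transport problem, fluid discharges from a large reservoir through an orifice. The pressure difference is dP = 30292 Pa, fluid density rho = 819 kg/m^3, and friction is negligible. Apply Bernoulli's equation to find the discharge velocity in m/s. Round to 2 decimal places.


v = sqrt(2*dP/rho)
v = sqrt(2*30292/819)
v = sqrt(73.973138)
v = 8.60 m/s


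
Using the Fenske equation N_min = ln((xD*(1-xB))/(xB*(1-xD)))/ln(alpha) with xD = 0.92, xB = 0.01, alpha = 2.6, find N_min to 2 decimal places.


N_min = ln((xD*(1-xB))/(xB*(1-xD))) / ln(alpha)
Numerator inside ln: 0.9108 / 0.0008 = 1138.5
ln(1138.5) = 7.037467
ln(alpha) = ln(2.6) = 0.955511
N_min = 7.037467 / 0.955511 = 7.37


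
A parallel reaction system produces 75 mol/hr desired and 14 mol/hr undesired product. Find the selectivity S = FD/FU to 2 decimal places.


S = desired product rate / undesired product rate
S = 75 / 14
S = 5.36


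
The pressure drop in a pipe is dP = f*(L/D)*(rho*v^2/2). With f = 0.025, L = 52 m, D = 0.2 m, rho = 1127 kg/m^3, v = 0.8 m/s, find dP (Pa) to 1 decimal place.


dP = f * (L/D) * (rho*v^2/2)
dP = 0.025 * (52/0.2) * (1127*0.8^2/2)
L/D = 260.0
rho*v^2/2 = 1127*0.64/2 = 360.64
dP = 0.025 * 260.0 * 360.64
dP = 2344.2 Pa


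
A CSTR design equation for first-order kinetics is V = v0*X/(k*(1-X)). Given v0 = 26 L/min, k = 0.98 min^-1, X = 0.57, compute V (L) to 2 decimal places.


V = v0 * X / (k * (1 - X))
V = 26 * 0.57 / (0.98 * (1 - 0.57))
V = 14.82 / (0.98 * 0.43)
V = 14.82 / 0.4214
V = 35.17 L


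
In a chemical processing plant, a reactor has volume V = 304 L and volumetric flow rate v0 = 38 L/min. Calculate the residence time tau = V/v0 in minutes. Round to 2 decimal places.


tau = V / v0
tau = 304 / 38
tau = 8.00 min


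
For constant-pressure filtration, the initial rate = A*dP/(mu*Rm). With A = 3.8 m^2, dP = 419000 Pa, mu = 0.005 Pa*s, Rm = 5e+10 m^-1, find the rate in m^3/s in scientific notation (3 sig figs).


rate = A * dP / (mu * Rm)
rate = 3.8 * 419000 / (0.005 * 5e+10)
rate = 1592200.0 / 2.500e+08
rate = 6.37e-03 m^3/s


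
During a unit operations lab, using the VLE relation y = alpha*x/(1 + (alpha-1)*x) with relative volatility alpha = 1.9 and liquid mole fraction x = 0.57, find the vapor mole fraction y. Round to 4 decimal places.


y = alpha*x / (1 + (alpha-1)*x)
y = 1.9*0.57 / (1 + (1.9-1)*0.57)
y = 1.083 / (1 + 0.513)
y = 1.083 / 1.513
y = 0.7158


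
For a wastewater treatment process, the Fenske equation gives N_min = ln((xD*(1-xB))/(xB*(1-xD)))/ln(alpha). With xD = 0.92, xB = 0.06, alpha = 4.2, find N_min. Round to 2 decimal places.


N_min = ln((xD*(1-xB))/(xB*(1-xD))) / ln(alpha)
Numerator inside ln: 0.8648 / 0.0048 = 180.166667
ln(180.166667) = 5.193882
ln(alpha) = ln(4.2) = 1.435085
N_min = 5.193882 / 1.435085 = 3.62


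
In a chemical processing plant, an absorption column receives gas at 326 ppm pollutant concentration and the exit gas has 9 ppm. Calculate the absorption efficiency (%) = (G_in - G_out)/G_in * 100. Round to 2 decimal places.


Efficiency = (G_in - G_out) / G_in * 100%
Efficiency = (326 - 9) / 326 * 100
Efficiency = 317 / 326 * 100
Efficiency = 97.24%


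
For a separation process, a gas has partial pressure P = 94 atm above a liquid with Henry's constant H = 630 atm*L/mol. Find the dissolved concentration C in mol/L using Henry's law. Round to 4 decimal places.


C = P / H
C = 94 / 630
C = 0.1492 mol/L


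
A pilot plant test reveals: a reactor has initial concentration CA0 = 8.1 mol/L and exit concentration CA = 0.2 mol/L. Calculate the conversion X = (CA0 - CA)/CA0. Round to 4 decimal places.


X = (CA0 - CA) / CA0
X = (8.1 - 0.2) / 8.1
X = 7.9 / 8.1
X = 0.9753


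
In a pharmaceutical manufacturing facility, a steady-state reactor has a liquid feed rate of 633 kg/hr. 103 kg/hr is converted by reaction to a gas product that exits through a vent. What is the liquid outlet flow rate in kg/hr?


Steady-state mass balance on the main outlet: F_out = F_in - F_removed
F_out = 633 - 103
F_out = 530 kg/hr


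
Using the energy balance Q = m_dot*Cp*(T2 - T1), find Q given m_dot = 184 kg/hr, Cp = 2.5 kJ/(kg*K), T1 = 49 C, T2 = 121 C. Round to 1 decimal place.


Q = m_dot * Cp * (T2 - T1)
Q = 184 * 2.5 * (121 - 49)
Q = 184 * 2.5 * 72
Q = 33120.0 kJ/hr


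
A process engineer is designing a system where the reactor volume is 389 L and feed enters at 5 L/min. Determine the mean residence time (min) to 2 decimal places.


tau = V / v0
tau = 389 / 5
tau = 77.80 min


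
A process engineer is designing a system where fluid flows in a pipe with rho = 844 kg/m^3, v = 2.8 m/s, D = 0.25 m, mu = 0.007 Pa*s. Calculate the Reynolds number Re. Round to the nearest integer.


Re = rho * v * D / mu
Re = 844 * 2.8 * 0.25 / 0.007
Re = 590.8 / 0.007
Re = 84400


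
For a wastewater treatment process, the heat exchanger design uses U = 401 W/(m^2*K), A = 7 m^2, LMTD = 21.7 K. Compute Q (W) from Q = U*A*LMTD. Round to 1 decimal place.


Q = U * A * LMTD
Q = 401 * 7 * 21.7
Q = 60911.9 W


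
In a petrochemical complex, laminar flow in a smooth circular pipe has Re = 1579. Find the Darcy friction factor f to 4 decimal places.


f = 64 / Re
f = 64 / 1579
f = 0.0405


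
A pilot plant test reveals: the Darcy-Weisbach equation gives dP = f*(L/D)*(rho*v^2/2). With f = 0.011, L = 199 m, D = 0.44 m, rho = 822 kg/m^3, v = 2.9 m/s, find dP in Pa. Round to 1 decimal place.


dP = f * (L/D) * (rho*v^2/2)
dP = 0.011 * (199/0.44) * (822*2.9^2/2)
L/D = 452.27272727
rho*v^2/2 = 822*8.41/2 = 3456.51
dP = 0.011 * 452.27272727 * 3456.51
dP = 17196.1 Pa


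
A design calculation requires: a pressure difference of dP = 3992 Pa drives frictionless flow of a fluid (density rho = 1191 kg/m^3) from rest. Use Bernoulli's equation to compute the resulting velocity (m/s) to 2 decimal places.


v = sqrt(2*dP/rho)
v = sqrt(2*3992/1191)
v = sqrt(6.70361)
v = 2.59 m/s


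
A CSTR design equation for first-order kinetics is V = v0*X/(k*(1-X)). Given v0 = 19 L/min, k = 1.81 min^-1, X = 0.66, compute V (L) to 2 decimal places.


V = v0 * X / (k * (1 - X))
V = 19 * 0.66 / (1.81 * (1 - 0.66))
V = 12.54 / (1.81 * 0.34)
V = 12.54 / 0.6154
V = 20.38 L


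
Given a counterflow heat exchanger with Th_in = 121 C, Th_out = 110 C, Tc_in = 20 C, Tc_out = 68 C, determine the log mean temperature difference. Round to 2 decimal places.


dT1 = Th_in - Tc_out = 121 - 68 = 53
dT2 = Th_out - Tc_in = 110 - 20 = 90
LMTD = (dT1 - dT2) / ln(dT1/dT2)
LMTD = (53 - 90) / ln(53/90)
LMTD = 69.87 K


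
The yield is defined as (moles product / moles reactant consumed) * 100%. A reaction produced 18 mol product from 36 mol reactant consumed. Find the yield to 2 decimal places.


Yield = (moles product / moles consumed) * 100%
Yield = (18 / 36) * 100
Yield = 0.5 * 100
Yield = 50.00%


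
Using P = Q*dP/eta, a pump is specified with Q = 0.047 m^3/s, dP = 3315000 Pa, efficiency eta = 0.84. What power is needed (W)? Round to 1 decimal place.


P = Q * dP / eta
P = 0.047 * 3315000 / 0.84
P = 155805.0 / 0.84
P = 185482.1 W


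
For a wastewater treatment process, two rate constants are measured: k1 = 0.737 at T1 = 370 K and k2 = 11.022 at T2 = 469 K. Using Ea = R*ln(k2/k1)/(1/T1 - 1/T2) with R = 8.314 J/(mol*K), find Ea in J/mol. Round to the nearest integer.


Ea = R * ln(k2/k1) / (1/T1 - 1/T2)
ln(k2/k1) = ln(11.022/0.737) = 2.7050607
1/T1 - 1/T2 = 1/370 - 1/469 = 0.000570506541
Ea = 8.314 * 2.7050607 / 0.000570506541
Ea = 39421 J/mol


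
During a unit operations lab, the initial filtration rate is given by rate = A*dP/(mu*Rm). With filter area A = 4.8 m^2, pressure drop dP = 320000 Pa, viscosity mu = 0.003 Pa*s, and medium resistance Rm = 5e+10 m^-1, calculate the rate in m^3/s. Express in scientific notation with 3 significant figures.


rate = A * dP / (mu * Rm)
rate = 4.8 * 320000 / (0.003 * 5e+10)
rate = 1536000.0 / 1.500e+08
rate = 1.02e-02 m^3/s


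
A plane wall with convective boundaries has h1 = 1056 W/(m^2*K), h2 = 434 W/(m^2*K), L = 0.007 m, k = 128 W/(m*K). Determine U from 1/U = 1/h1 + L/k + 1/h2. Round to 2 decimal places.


1/U = 1/h1 + L/k + 1/h2
1/U = 1/1056 + 0.007/128 + 1/434
1/U = 0.0009469697 + 5.46875e-05 + 0.0023041475
1/U = 0.0033058047
U = 302.50 W/(m^2*K)


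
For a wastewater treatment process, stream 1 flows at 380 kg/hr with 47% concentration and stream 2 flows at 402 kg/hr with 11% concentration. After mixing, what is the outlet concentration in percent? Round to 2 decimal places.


Mass balance on solute: F1*x1 + F2*x2 = F3*x3
F3 = F1 + F2 = 380 + 402 = 782 kg/hr
x3 = (F1*x1 + F2*x2)/F3
x3 = (380*0.47 + 402*0.11) / 782
x3 = 28.49%


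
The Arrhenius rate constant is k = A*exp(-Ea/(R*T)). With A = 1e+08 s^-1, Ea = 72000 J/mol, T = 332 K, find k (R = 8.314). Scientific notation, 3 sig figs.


k = A * exp(-Ea/(R*T))
k = 1e+08 * exp(-72000 / (8.314 * 332))
k = 1e+08 * exp(-26.084613)
k = 4.69e-04


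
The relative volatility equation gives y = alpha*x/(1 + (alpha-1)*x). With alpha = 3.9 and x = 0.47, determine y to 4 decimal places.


y = alpha*x / (1 + (alpha-1)*x)
y = 3.9*0.47 / (1 + (3.9-1)*0.47)
y = 1.833 / (1 + 1.363)
y = 1.833 / 2.363
y = 0.7757


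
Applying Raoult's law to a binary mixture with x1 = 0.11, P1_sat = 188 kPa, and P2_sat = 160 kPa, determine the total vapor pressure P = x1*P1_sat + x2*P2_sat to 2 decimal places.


P = x1*P1_sat + x2*P2_sat
x2 = 1 - x1 = 1 - 0.11 = 0.89
P = 0.11*188 + 0.89*160
P = 20.68 + 142.4
P = 163.08 kPa


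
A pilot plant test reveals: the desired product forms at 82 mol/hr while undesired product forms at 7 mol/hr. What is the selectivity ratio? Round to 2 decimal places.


S = desired product rate / undesired product rate
S = 82 / 7
S = 11.71


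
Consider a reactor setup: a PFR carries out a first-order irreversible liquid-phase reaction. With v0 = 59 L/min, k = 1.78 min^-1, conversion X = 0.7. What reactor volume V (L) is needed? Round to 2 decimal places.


V = (v0/k) * ln(1/(1-X))
V = (59/1.78) * ln(1/(1-0.7))
V = 33.146067 * ln(3.333333)
V = 33.146067 * 1.203973
V = 39.91 L


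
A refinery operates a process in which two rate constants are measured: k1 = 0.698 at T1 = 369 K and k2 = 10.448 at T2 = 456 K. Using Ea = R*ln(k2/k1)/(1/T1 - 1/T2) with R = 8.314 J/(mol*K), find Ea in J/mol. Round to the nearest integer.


Ea = R * ln(k2/k1) / (1/T1 - 1/T2)
ln(k2/k1) = ln(10.448/0.698) = 2.7059467
1/T1 - 1/T2 = 1/369 - 1/456 = 0.000517044644
Ea = 8.314 * 2.7059467 / 0.000517044644
Ea = 43511 J/mol


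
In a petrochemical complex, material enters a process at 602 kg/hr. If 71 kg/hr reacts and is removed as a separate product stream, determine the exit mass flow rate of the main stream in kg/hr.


Steady-state mass balance on the main outlet: F_out = F_in - F_removed
F_out = 602 - 71
F_out = 531 kg/hr


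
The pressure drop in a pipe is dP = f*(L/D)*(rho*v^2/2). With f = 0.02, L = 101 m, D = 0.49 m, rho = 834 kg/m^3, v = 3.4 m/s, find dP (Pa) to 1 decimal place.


dP = f * (L/D) * (rho*v^2/2)
dP = 0.02 * (101/0.49) * (834*3.4^2/2)
L/D = 206.12244898
rho*v^2/2 = 834*11.56/2 = 4820.52
dP = 0.02 * 206.12244898 * 4820.52
dP = 19872.3 Pa


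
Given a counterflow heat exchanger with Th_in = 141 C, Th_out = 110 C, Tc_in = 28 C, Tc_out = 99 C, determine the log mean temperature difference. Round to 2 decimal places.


dT1 = Th_in - Tc_out = 141 - 99 = 42
dT2 = Th_out - Tc_in = 110 - 28 = 82
LMTD = (dT1 - dT2) / ln(dT1/dT2)
LMTD = (42 - 82) / ln(42/82)
LMTD = 59.79 K


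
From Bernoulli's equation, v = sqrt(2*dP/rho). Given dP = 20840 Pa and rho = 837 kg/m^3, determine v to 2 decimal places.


v = sqrt(2*dP/rho)
v = sqrt(2*20840/837)
v = sqrt(49.796894)
v = 7.06 m/s


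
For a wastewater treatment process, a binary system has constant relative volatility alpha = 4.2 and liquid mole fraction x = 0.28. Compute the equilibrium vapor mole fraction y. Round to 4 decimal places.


y = alpha*x / (1 + (alpha-1)*x)
y = 4.2*0.28 / (1 + (4.2-1)*0.28)
y = 1.176 / (1 + 0.896)
y = 1.176 / 1.896
y = 0.6203


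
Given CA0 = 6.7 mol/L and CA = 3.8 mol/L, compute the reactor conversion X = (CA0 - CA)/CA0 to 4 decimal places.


X = (CA0 - CA) / CA0
X = (6.7 - 3.8) / 6.7
X = 2.9 / 6.7
X = 0.4328


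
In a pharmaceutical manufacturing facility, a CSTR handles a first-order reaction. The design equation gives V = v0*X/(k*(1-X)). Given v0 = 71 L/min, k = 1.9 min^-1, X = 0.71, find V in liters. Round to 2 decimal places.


V = v0 * X / (k * (1 - X))
V = 71 * 0.71 / (1.9 * (1 - 0.71))
V = 50.41 / (1.9 * 0.29)
V = 50.41 / 0.551
V = 91.49 L


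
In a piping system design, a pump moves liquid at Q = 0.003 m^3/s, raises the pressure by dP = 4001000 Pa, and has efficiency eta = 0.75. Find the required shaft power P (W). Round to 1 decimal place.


P = Q * dP / eta
P = 0.003 * 4001000 / 0.75
P = 12003.0 / 0.75
P = 16004.0 W


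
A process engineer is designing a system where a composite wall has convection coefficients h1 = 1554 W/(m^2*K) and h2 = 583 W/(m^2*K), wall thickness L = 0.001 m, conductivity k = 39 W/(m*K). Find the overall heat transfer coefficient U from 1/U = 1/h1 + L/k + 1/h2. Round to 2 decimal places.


1/U = 1/h1 + L/k + 1/h2
1/U = 1/1554 + 0.001/39 + 1/583
1/U = 0.0006435006 + 2.5641e-05 + 0.0017152659
1/U = 0.0023844075
U = 419.39 W/(m^2*K)


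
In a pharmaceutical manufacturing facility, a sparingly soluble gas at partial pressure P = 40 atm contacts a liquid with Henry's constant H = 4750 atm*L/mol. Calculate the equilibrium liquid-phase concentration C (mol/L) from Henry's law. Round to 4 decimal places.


C = P / H
C = 40 / 4750
C = 0.0084 mol/L


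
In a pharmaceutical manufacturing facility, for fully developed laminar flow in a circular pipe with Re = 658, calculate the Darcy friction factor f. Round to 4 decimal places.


f = 64 / Re
f = 64 / 658
f = 0.0973


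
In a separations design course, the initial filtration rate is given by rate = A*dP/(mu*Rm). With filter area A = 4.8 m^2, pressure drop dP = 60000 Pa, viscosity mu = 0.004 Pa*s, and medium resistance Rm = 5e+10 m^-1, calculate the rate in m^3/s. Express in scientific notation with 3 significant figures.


rate = A * dP / (mu * Rm)
rate = 4.8 * 60000 / (0.004 * 5e+10)
rate = 288000.0 / 2.000e+08
rate = 1.44e-03 m^3/s


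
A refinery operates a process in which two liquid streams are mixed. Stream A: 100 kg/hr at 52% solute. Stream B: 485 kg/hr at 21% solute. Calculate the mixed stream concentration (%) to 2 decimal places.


Mass balance on solute: F1*x1 + F2*x2 = F3*x3
F3 = F1 + F2 = 100 + 485 = 585 kg/hr
x3 = (F1*x1 + F2*x2)/F3
x3 = (100*0.52 + 485*0.21) / 585
x3 = 26.30%


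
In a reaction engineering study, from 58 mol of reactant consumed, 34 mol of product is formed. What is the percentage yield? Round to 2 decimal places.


Yield = (moles product / moles consumed) * 100%
Yield = (34 / 58) * 100
Yield = 0.5862 * 100
Yield = 58.62%


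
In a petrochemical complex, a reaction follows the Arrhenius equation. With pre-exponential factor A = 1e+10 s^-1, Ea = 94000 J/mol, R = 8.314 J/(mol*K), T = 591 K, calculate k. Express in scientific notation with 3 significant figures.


k = A * exp(-Ea/(R*T))
k = 1e+10 * exp(-94000 / (8.314 * 591))
k = 1e+10 * exp(-19.130678)
k = 4.92e+01


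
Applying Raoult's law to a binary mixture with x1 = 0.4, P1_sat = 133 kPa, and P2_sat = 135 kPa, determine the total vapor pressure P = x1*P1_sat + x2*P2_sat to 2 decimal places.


P = x1*P1_sat + x2*P2_sat
x2 = 1 - x1 = 1 - 0.4 = 0.6
P = 0.4*133 + 0.6*135
P = 53.2 + 81.0
P = 134.20 kPa


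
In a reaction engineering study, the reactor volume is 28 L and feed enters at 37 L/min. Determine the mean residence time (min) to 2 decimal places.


tau = V / v0
tau = 28 / 37
tau = 0.76 min


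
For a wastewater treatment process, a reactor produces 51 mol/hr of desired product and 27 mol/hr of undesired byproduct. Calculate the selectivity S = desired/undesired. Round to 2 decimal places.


S = desired product rate / undesired product rate
S = 51 / 27
S = 1.89


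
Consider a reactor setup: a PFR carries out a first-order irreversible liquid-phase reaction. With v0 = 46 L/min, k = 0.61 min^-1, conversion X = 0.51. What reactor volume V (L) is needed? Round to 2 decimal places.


V = (v0/k) * ln(1/(1-X))
V = (46/0.61) * ln(1/(1-0.51))
V = 75.409836 * ln(2.040816)
V = 75.409836 * 0.71335
V = 53.79 L


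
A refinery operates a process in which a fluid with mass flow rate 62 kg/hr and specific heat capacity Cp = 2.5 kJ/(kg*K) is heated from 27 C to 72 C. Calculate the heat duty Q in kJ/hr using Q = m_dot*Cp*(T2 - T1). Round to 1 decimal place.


Q = m_dot * Cp * (T2 - T1)
Q = 62 * 2.5 * (72 - 27)
Q = 62 * 2.5 * 45
Q = 6975.0 kJ/hr


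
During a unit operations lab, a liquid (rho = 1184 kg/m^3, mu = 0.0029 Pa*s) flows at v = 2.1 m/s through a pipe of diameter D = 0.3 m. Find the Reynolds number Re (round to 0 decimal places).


Re = rho * v * D / mu
Re = 1184 * 2.1 * 0.3 / 0.0029
Re = 745.92 / 0.0029
Re = 257214


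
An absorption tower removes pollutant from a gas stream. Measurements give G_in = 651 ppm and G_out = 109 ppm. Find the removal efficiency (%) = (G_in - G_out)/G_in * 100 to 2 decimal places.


Efficiency = (G_in - G_out) / G_in * 100%
Efficiency = (651 - 109) / 651 * 100
Efficiency = 542 / 651 * 100
Efficiency = 83.26%


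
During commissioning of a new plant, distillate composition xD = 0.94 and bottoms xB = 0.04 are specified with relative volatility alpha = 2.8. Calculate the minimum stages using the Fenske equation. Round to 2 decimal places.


N_min = ln((xD*(1-xB))/(xB*(1-xD))) / ln(alpha)
Numerator inside ln: 0.9024 / 0.0024 = 376.0
ln(376.0) = 5.929589
ln(alpha) = ln(2.8) = 1.029619
N_min = 5.929589 / 1.029619 = 5.76


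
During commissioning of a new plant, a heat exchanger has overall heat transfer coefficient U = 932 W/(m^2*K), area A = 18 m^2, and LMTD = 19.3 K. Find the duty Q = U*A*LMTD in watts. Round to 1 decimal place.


Q = U * A * LMTD
Q = 932 * 18 * 19.3
Q = 323776.8 W


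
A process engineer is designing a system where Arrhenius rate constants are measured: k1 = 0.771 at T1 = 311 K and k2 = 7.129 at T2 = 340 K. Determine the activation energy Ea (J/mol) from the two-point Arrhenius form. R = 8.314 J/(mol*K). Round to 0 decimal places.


Ea = R * ln(k2/k1) / (1/T1 - 1/T2)
ln(k2/k1) = ln(7.129/0.771) = 2.2242379
1/T1 - 1/T2 = 1/311 - 1/340 = 0.000274257613
Ea = 8.314 * 2.2242379 / 0.000274257613
Ea = 67427 J/mol


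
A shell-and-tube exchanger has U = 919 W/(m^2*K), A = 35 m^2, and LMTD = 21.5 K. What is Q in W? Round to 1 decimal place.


Q = U * A * LMTD
Q = 919 * 35 * 21.5
Q = 691547.5 W


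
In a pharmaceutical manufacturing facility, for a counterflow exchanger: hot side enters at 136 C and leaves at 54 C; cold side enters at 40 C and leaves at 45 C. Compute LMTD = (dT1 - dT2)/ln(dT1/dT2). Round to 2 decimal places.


dT1 = Th_in - Tc_out = 136 - 45 = 91
dT2 = Th_out - Tc_in = 54 - 40 = 14
LMTD = (dT1 - dT2) / ln(dT1/dT2)
LMTD = (91 - 14) / ln(91/14)
LMTD = 41.14 K


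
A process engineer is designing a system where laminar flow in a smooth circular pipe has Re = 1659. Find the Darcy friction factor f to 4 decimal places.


f = 64 / Re
f = 64 / 1659
f = 0.0386


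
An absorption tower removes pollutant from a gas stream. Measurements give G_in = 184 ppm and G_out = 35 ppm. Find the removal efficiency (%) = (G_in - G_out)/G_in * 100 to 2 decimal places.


Efficiency = (G_in - G_out) / G_in * 100%
Efficiency = (184 - 35) / 184 * 100
Efficiency = 149 / 184 * 100
Efficiency = 80.98%


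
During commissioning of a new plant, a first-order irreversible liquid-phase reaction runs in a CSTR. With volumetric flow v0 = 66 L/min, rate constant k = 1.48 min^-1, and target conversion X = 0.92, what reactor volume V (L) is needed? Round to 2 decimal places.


V = v0 * X / (k * (1 - X))
V = 66 * 0.92 / (1.48 * (1 - 0.92))
V = 60.72 / (1.48 * 0.08)
V = 60.72 / 0.1184
V = 512.84 L


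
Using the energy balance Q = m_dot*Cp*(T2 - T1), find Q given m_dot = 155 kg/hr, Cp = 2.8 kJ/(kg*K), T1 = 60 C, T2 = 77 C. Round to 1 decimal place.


Q = m_dot * Cp * (T2 - T1)
Q = 155 * 2.8 * (77 - 60)
Q = 155 * 2.8 * 17
Q = 7378.0 kJ/hr


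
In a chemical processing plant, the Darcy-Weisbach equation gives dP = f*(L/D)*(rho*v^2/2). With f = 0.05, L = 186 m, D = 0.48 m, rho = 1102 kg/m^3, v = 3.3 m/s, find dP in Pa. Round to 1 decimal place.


dP = f * (L/D) * (rho*v^2/2)
dP = 0.05 * (186/0.48) * (1102*3.3^2/2)
L/D = 387.5
rho*v^2/2 = 1102*10.89/2 = 6000.39
dP = 0.05 * 387.5 * 6000.39
dP = 116257.6 Pa


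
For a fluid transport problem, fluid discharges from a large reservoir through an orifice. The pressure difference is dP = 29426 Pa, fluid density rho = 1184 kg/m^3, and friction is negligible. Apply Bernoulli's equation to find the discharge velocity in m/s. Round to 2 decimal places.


v = sqrt(2*dP/rho)
v = sqrt(2*29426/1184)
v = sqrt(49.706081)
v = 7.05 m/s


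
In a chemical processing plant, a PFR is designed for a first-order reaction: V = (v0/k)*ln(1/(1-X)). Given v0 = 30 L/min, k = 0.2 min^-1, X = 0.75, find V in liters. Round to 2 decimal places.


V = (v0/k) * ln(1/(1-X))
V = (30/0.2) * ln(1/(1-0.75))
V = 150.0 * ln(4.0)
V = 150.0 * 1.386294
V = 207.94 L


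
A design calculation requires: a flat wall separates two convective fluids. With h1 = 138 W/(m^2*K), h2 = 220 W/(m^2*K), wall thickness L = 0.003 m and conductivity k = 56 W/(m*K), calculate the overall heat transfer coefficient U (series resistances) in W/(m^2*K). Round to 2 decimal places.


1/U = 1/h1 + L/k + 1/h2
1/U = 1/138 + 0.003/56 + 1/220
1/U = 0.0072463768 + 5.35714e-05 + 0.0045454545
1/U = 0.0118454027
U = 84.42 W/(m^2*K)


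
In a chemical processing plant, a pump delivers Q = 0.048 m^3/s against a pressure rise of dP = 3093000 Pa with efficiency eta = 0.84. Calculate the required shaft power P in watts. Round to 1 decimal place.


P = Q * dP / eta
P = 0.048 * 3093000 / 0.84
P = 148464.0 / 0.84
P = 176742.9 W


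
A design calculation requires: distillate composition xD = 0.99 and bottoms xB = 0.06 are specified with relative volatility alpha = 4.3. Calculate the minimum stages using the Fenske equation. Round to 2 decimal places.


N_min = ln((xD*(1-xB))/(xB*(1-xD))) / ln(alpha)
Numerator inside ln: 0.9306 / 0.0006 = 1551.0
ln(1551.0) = 7.346655
ln(alpha) = ln(4.3) = 1.458615
N_min = 7.346655 / 1.458615 = 5.04


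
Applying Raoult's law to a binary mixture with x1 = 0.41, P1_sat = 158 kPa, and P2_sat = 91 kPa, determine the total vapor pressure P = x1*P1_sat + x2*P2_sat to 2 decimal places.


P = x1*P1_sat + x2*P2_sat
x2 = 1 - x1 = 1 - 0.41 = 0.59
P = 0.41*158 + 0.59*91
P = 64.78 + 53.69
P = 118.47 kPa


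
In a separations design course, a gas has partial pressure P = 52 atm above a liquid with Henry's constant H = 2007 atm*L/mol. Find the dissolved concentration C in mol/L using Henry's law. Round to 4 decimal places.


C = P / H
C = 52 / 2007
C = 0.0259 mol/L


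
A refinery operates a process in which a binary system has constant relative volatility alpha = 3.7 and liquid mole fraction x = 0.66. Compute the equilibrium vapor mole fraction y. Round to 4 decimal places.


y = alpha*x / (1 + (alpha-1)*x)
y = 3.7*0.66 / (1 + (3.7-1)*0.66)
y = 2.442 / (1 + 1.782)
y = 2.442 / 2.782
y = 0.8778


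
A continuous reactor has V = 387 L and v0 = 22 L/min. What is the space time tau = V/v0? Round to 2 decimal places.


tau = V / v0
tau = 387 / 22
tau = 17.59 min


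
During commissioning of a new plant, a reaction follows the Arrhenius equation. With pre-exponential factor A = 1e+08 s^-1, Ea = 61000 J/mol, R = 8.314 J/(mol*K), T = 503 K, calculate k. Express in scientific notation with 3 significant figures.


k = A * exp(-Ea/(R*T))
k = 1e+08 * exp(-61000 / (8.314 * 503))
k = 1e+08 * exp(-14.586525)
k = 4.63e+01


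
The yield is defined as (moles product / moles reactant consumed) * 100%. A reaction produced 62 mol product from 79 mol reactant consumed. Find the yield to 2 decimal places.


Yield = (moles product / moles consumed) * 100%
Yield = (62 / 79) * 100
Yield = 0.7848 * 100
Yield = 78.48%


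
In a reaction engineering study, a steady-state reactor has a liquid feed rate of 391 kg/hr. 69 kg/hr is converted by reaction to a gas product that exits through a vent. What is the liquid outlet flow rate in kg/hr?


Steady-state mass balance on the main outlet: F_out = F_in - F_removed
F_out = 391 - 69
F_out = 322 kg/hr


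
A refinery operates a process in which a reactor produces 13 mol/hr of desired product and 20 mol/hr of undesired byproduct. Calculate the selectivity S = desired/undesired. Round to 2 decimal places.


S = desired product rate / undesired product rate
S = 13 / 20
S = 0.65


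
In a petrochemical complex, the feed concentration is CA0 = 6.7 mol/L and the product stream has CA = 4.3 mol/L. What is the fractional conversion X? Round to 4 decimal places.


X = (CA0 - CA) / CA0
X = (6.7 - 4.3) / 6.7
X = 2.4 / 6.7
X = 0.3582


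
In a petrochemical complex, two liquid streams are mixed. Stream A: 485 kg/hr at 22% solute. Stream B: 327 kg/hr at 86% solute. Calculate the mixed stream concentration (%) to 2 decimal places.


Mass balance on solute: F1*x1 + F2*x2 = F3*x3
F3 = F1 + F2 = 485 + 327 = 812 kg/hr
x3 = (F1*x1 + F2*x2)/F3
x3 = (485*0.22 + 327*0.86) / 812
x3 = 47.77%


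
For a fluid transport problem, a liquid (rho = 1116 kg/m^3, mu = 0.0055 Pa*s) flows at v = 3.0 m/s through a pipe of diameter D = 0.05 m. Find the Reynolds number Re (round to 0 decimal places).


Re = rho * v * D / mu
Re = 1116 * 3.0 * 0.05 / 0.0055
Re = 167.4 / 0.0055
Re = 30436


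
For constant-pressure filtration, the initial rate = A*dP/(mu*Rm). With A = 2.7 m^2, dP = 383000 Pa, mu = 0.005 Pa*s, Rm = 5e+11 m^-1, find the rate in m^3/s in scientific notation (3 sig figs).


rate = A * dP / (mu * Rm)
rate = 2.7 * 383000 / (0.005 * 5e+11)
rate = 1034100.0 / 2.500e+09
rate = 4.14e-04 m^3/s


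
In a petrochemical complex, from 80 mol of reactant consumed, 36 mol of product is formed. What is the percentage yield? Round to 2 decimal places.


Yield = (moles product / moles consumed) * 100%
Yield = (36 / 80) * 100
Yield = 0.45 * 100
Yield = 45.00%


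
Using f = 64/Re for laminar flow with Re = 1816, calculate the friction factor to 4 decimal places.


f = 64 / Re
f = 64 / 1816
f = 0.0352


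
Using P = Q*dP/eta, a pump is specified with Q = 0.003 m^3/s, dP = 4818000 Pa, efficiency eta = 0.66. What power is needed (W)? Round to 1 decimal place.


P = Q * dP / eta
P = 0.003 * 4818000 / 0.66
P = 14454.0 / 0.66
P = 21900.0 W


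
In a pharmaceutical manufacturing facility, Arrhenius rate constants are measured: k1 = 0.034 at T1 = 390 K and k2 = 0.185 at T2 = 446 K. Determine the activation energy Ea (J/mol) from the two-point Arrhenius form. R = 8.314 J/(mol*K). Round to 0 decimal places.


Ea = R * ln(k2/k1) / (1/T1 - 1/T2)
ln(k2/k1) = ln(0.185/0.034) = 1.6939953
1/T1 - 1/T2 = 1/390 - 1/446 = 0.000321950098
Ea = 8.314 * 1.6939953 / 0.000321950098
Ea = 43746 J/mol


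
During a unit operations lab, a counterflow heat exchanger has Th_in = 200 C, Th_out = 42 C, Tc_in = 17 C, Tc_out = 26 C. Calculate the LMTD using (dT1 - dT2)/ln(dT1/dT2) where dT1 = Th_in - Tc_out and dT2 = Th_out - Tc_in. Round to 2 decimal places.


dT1 = Th_in - Tc_out = 200 - 26 = 174
dT2 = Th_out - Tc_in = 42 - 17 = 25
LMTD = (dT1 - dT2) / ln(dT1/dT2)
LMTD = (174 - 25) / ln(174/25)
LMTD = 76.80 K


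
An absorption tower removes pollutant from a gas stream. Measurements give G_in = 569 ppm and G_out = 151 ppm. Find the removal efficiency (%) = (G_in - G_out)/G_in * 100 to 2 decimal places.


Efficiency = (G_in - G_out) / G_in * 100%
Efficiency = (569 - 151) / 569 * 100
Efficiency = 418 / 569 * 100
Efficiency = 73.46%


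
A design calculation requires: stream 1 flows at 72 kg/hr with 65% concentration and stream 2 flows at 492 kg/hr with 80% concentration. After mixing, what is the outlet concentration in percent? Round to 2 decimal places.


Mass balance on solute: F1*x1 + F2*x2 = F3*x3
F3 = F1 + F2 = 72 + 492 = 564 kg/hr
x3 = (F1*x1 + F2*x2)/F3
x3 = (72*0.65 + 492*0.8) / 564
x3 = 78.09%


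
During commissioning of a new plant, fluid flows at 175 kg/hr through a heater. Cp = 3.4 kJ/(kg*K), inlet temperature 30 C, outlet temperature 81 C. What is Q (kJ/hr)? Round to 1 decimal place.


Q = m_dot * Cp * (T2 - T1)
Q = 175 * 3.4 * (81 - 30)
Q = 175 * 3.4 * 51
Q = 30345.0 kJ/hr


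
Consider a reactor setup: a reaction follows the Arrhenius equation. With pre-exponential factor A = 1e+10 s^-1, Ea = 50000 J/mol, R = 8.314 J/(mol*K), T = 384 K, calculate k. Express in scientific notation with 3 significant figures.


k = A * exp(-Ea/(R*T))
k = 1e+10 * exp(-50000 / (8.314 * 384))
k = 1e+10 * exp(-15.661334)
k = 1.58e+03


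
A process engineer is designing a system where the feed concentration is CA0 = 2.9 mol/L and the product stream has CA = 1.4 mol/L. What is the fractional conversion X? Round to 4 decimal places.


X = (CA0 - CA) / CA0
X = (2.9 - 1.4) / 2.9
X = 1.5 / 2.9
X = 0.5172


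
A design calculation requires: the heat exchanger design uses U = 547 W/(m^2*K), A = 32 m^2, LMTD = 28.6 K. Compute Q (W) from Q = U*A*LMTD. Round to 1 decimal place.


Q = U * A * LMTD
Q = 547 * 32 * 28.6
Q = 500614.4 W


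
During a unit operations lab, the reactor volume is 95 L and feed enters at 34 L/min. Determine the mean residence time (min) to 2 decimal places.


tau = V / v0
tau = 95 / 34
tau = 2.79 min


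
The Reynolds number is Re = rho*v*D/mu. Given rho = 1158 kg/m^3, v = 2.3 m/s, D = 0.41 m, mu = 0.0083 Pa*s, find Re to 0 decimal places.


Re = rho * v * D / mu
Re = 1158 * 2.3 * 0.41 / 0.0083
Re = 1091.994 / 0.0083
Re = 131566


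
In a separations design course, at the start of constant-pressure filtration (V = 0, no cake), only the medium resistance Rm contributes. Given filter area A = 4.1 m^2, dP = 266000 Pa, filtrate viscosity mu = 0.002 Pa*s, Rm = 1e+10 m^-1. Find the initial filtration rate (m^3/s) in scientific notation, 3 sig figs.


rate = A * dP / (mu * Rm)
rate = 4.1 * 266000 / (0.002 * 1e+10)
rate = 1090600.0 / 2.000e+07
rate = 5.45e-02 m^3/s


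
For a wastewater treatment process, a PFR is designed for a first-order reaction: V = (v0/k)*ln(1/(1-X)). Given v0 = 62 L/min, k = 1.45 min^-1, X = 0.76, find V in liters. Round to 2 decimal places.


V = (v0/k) * ln(1/(1-X))
V = (62/1.45) * ln(1/(1-0.76))
V = 42.758621 * ln(4.166667)
V = 42.758621 * 1.427116
V = 61.02 L


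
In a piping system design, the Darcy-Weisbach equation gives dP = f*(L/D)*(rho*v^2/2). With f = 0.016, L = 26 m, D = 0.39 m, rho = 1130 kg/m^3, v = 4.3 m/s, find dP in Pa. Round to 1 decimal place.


dP = f * (L/D) * (rho*v^2/2)
dP = 0.016 * (26/0.39) * (1130*4.3^2/2)
L/D = 66.66666667
rho*v^2/2 = 1130*18.49/2 = 10446.85
dP = 0.016 * 66.66666667 * 10446.85
dP = 11143.3 Pa


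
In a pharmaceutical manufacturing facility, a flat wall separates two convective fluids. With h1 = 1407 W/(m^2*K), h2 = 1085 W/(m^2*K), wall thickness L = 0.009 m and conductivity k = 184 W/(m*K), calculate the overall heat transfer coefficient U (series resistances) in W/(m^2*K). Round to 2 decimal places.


1/U = 1/h1 + L/k + 1/h2
1/U = 1/1407 + 0.009/184 + 1/1085
1/U = 0.0007107321 + 4.8913e-05 + 0.000921659
1/U = 0.0016813041
U = 594.78 W/(m^2*K)


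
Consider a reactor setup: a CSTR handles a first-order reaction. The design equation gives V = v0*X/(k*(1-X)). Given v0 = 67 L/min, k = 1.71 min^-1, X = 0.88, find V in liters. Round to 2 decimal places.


V = v0 * X / (k * (1 - X))
V = 67 * 0.88 / (1.71 * (1 - 0.88))
V = 58.96 / (1.71 * 0.12)
V = 58.96 / 0.2052
V = 287.33 L
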